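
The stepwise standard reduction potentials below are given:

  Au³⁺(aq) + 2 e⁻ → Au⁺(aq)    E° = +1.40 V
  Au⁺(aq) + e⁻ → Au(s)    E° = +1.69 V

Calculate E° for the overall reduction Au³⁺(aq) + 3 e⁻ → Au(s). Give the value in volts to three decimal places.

Since ΔG° = −nFE° is additive over sequential reductions, n₃E°₃ = n₁E°₁ + n₂E°₂.
E°₃ = (2×+1.40 + 1×+1.69) / 3 = (+4.490) / 3 = +1.497 V.

+1.497 V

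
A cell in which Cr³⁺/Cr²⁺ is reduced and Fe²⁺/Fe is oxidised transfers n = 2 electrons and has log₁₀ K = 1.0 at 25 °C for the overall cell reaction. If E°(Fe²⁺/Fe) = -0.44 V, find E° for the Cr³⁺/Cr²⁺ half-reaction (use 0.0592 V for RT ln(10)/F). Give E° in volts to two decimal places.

E°cell = (0.0592/n)·log K = (0.0592/2)(1.0) = +0.030 V.
Since Cr³⁺/Cr²⁺ is the cathode and Fe²⁺/Fe the anode, E°cell = E°(Cr³⁺/Cr²⁺) − E°(Fe²⁺/Fe).
So E°(Cr³⁺/Cr²⁺) = E°cell + E°(Fe²⁺/Fe) = +0.030 + (-0.44) = -0.41 V.

-0.41 V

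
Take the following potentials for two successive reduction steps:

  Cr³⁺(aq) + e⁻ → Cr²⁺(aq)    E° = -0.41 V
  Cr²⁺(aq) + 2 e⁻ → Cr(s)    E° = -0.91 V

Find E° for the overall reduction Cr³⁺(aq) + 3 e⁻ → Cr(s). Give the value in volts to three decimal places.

Standard free energies of sequential steps add: ΔG°₃ = ΔG°₁ + ΔG°₂, so n₃E°₃ = n₁E°₁ + n₂E°₂.
E°₃ = (1×-0.41 + 2×-0.91) / 3 = (-2.230) / 3 = -0.743 V.

-0.743 V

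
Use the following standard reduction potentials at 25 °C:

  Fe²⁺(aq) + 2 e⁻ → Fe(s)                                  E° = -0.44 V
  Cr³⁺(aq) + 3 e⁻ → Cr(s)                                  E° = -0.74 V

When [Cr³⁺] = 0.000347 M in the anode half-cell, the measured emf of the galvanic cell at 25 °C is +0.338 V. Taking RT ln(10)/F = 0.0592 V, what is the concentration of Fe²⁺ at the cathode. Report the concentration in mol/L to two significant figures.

0.095 M

Fe²⁺/Fe is the cathode, Cr³⁺/Cr the anode: E°cell = +0.30 V, n = 6.
Overall reaction: 3 Fe²⁺(aq) + 2 Cr(s) → 3 Fe(s) + 2 Cr³⁺(aq); Q = [Cr³⁺]^2/[Fe²⁺]^3.
From E = E° − (0.0592/n) log Q: log Q = (E° − E)·n/0.0592 = (+0.30 − (+0.338))·6/0.0592 = -3.8514.
So 3·log[Fe²⁺] = 2·log(0.000347) − log Q = -6.9193 − (-3.8514) = -3.0679; log[Fe²⁺] = -3.0679 / 3 = -1.0226; [Fe²⁺] = 10^(-1.0226) ≈ 0.095 M.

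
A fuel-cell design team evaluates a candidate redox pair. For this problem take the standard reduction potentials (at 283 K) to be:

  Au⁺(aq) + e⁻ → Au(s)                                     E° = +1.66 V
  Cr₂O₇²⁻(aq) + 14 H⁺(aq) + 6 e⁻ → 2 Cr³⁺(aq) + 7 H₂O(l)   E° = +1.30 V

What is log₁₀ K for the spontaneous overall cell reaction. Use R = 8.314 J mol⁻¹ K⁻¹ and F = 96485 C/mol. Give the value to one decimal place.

38.5

Cathode: Au⁺/Au; anode: Cr₂O₇²⁻/Cr³⁺. E°cell = (+1.66) − (+1.30) = +0.36 V, with n = 6.
ΔG° = −nFE° = −RT ln K, so ln K = nFE°/(RT) = (6)(96485)(+0.36) / ((8.314)(283)) = 88.576.
log₁₀ K = 88.576 / ln 10 = 38.5.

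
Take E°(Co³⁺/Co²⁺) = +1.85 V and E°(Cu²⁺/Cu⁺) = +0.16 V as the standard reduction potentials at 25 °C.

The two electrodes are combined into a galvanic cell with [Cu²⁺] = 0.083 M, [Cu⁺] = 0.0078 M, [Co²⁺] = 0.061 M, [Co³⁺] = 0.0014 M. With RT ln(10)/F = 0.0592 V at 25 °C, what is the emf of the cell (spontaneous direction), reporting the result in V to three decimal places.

Co³⁺/Co²⁺ is the cathode (higher E°), Cu²⁺/Cu⁺ the anode: E°cell = +1.85 − (+0.16) = +1.69 V, n = 1.
Overall: Co³⁺(aq) + Cu⁺(aq) → Co²⁺(aq) + Cu²⁺(aq)
Q = [Co²⁺]·[Cu²⁺] / ([Co³⁺]·[Cu⁺]); log Q = 2.666.
E = E° − (0.0592/n) log Q = +1.69 − (0.0592/1)(2.666) = +1.532 V.

+1.532 V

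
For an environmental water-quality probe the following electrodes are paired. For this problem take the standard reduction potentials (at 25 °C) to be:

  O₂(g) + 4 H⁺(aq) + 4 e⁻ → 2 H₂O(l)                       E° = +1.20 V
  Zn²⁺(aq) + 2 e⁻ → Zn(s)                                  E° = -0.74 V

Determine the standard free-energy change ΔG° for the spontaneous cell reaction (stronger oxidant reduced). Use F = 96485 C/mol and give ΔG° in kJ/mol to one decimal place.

O₂/H₂O (E° = +1.20 V) is the cathode; Zn²⁺/Zn (E° = -0.74 V) is the anode, so E°cell = +1.94 V.
Balancing electrons gives n = 4 (lcm of 4 and 2).
ΔG° = −nFE° = −(4)(96485)(+1.94) = -748,724 J = -748.7 kJ/mol.

-748.7 kJ/mol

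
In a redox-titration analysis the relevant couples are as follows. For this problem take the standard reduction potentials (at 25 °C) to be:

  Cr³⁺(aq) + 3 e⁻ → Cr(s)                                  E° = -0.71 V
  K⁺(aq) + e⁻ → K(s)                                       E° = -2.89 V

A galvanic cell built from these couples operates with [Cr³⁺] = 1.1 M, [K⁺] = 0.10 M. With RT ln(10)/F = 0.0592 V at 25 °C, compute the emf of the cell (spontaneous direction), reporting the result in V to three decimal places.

Cr³⁺/Cr is the cathode (higher E°), K⁺/K the anode: E°cell = -0.71 − (-2.89) = +2.18 V, n = 3.
Overall: Cr³⁺(aq) + 3 K(s) → Cr(s) + 3 K⁺(aq)
Q = [K⁺]^3 / ([Cr³⁺]); log Q = -3.041.
E = E° − (0.0592/n) log Q = +2.18 − (0.0592/3)(-3.041) = +2.240 V.

+2.240 V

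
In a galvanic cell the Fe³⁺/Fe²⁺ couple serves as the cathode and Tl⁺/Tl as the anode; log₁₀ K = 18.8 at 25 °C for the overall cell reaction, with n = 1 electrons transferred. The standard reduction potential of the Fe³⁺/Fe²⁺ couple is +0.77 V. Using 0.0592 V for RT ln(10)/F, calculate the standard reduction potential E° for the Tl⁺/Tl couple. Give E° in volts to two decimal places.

-0.34 V

E°cell = (0.0592/n)·log K = (0.0592/1)(18.8) = +1.113 V.
Since Fe³⁺/Fe²⁺ is the cathode and Tl⁺/Tl the anode, E°cell = E°(Fe³⁺/Fe²⁺) − E°(Tl⁺/Tl).
So E°(Tl⁺/Tl) = E°(Fe³⁺/Fe²⁺) − E°cell = (+0.77) − (+1.113) = -0.34 V.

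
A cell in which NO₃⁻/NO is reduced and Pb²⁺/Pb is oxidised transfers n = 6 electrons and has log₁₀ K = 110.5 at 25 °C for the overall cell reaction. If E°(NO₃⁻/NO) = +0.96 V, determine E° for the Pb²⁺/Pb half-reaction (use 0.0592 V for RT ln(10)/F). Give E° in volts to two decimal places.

-0.13 V

E°cell = (0.0592/n)·log K = (0.0592/6)(110.5) = +1.090 V.
Since NO₃⁻/NO is the cathode and Pb²⁺/Pb the anode, E°cell = E°(NO₃⁻/NO) − E°(Pb²⁺/Pb).
So E°(Pb²⁺/Pb) = E°(NO₃⁻/NO) − E°cell = (+0.96) − (+1.090) = -0.13 V.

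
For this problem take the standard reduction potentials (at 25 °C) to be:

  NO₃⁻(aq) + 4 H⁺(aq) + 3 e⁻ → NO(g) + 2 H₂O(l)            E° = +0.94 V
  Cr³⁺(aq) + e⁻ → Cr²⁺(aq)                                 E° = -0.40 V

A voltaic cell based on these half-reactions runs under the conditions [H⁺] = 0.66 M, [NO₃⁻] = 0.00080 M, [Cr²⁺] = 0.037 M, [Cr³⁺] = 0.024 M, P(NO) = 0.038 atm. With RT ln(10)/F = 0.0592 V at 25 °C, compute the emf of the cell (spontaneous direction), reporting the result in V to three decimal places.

NO₃⁻/NO is the cathode (higher E°), Cr³⁺/Cr²⁺ the anode: E°cell = +0.94 − (-0.40) = +1.34 V, n = 3.
Overall: NO₃⁻(aq) + 4 H⁺(aq) + 3 Cr²⁺(aq) → NO(g) + 2 H₂O(l) + 3 Cr³⁺(aq)
Q = P(NO)·[Cr³⁺]^3 / ([NO₃⁻]·[H⁺]^4·[Cr²⁺]^3); log Q = 1.835.
E = E° − (0.0592/n) log Q = +1.34 − (0.0592/3)(1.835) = +1.304 V.

+1.304 V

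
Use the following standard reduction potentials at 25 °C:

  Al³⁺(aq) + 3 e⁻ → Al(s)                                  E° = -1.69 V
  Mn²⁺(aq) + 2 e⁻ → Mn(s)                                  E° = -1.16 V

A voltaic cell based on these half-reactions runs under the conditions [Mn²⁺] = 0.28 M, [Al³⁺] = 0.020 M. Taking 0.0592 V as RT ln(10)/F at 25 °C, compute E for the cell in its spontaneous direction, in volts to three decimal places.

+0.547 V

Mn²⁺/Mn is the cathode (higher E°), Al³⁺/Al the anode: E°cell = -1.16 − (-1.69) = +0.53 V, n = 6.
Overall: 3 Mn²⁺(aq) + 2 Al(s) → 3 Mn(s) + 2 Al³⁺(aq)
Q = [Al³⁺]^2 / ([Mn²⁺]^3); log Q = -1.739.
E = E° − (0.0592/n) log Q = +0.53 − (0.0592/6)(-1.739) = +0.547 V.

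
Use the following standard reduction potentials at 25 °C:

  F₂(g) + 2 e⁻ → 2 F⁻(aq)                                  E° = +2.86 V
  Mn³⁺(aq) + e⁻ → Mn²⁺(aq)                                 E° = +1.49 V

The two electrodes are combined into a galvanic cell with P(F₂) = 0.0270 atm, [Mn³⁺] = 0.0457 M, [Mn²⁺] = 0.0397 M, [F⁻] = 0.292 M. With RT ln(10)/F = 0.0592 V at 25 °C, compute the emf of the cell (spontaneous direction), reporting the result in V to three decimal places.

+1.352 V

F₂/F⁻ is the cathode (higher E°), Mn³⁺/Mn²⁺ the anode: E°cell = +2.86 − (+1.49) = +1.37 V, n = 2.
Overall: F₂(g) + 2 Mn²⁺(aq) → 2 F⁻(aq) + 2 Mn³⁺(aq)
Q = [F⁻]^2·[Mn³⁺]^2 / (P(F₂)·[Mn²⁺]^2); log Q = 0.622.
E = E° − (0.0592/n) log Q = +1.37 − (0.0592/2)(0.622) = +1.352 V.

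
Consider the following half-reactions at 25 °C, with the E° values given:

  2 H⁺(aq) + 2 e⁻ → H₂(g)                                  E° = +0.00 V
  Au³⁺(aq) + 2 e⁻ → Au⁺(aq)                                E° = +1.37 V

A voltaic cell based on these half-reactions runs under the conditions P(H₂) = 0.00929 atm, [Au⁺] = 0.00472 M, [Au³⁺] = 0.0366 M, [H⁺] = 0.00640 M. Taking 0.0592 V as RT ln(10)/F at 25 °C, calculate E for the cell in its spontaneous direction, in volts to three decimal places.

+1.466 V

Au³⁺/Au⁺ is the cathode (higher E°), H⁺/H₂ the anode: E°cell = +1.37 − (+0.00) = +1.37 V, n = 2.
Overall: Au³⁺(aq) + H₂(g) → Au⁺(aq) + 2 H⁺(aq)
Q = [Au⁺]·[H⁺]^2 / ([Au³⁺]·P(H₂)); log Q = -3.245.
E = E° − (0.0592/n) log Q = +1.37 − (0.0592/2)(-3.245) = +1.466 V.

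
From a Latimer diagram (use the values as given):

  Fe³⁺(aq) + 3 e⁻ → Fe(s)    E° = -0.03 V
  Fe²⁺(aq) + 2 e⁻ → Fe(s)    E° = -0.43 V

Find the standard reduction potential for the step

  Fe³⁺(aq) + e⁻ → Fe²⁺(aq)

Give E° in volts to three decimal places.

Sequential free energies add, so n₃E°₃ = n₁E°₁ + n₂E°₂.
With n₃ = 3, and the known step contributing 2×(-0.43) V, the unknown satisfies 1·E° = 3×(-0.03) − 2×(-0.43) = +0.770.
E° = +0.770 / 1 = +0.770 V.

+0.770 V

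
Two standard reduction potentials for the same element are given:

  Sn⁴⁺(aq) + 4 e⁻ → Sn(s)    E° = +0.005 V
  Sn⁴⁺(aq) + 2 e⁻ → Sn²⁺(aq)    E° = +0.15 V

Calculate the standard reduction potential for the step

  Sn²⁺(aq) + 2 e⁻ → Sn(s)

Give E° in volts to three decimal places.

Sequential free energies add, so n₃E°₃ = n₁E°₁ + n₂E°₂.
With n₃ = 4, and the known step contributing 2×(+0.15) V, the unknown satisfies 2·E° = 4×(+0.005) − 2×(+0.15) = -0.280.
E° = -0.280 / 2 = -0.140 V.

-0.140 V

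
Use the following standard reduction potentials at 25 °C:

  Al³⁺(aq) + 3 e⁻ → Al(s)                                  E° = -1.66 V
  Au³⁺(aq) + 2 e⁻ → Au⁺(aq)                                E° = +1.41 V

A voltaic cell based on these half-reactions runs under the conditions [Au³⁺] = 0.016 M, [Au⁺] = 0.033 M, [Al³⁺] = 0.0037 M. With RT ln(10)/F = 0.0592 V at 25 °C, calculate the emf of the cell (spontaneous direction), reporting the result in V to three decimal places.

+3.109 V

Au³⁺/Au⁺ is the cathode (higher E°), Al³⁺/Al the anode: E°cell = +1.41 − (-1.66) = +3.07 V, n = 6.
Overall: 3 Au³⁺(aq) + 2 Al(s) → 3 Au⁺(aq) + 2 Al³⁺(aq)
Q = [Au⁺]^3·[Al³⁺]^2 / ([Au³⁺]^3); log Q = -3.920.
E = E° − (0.0592/n) log Q = +3.07 − (0.0592/6)(-3.920) = +3.109 V.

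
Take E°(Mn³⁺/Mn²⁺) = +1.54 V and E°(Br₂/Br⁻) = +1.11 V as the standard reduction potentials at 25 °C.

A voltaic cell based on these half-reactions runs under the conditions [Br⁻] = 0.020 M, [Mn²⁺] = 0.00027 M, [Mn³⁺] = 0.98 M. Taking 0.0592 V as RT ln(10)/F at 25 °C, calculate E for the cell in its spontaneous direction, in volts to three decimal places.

+0.540 V

Mn³⁺/Mn²⁺ is the cathode (higher E°), Br₂/Br⁻ the anode: E°cell = +1.54 − (+1.11) = +0.43 V, n = 2.
Overall: 2 Mn³⁺(aq) + 2 Br⁻(aq) → 2 Mn²⁺(aq) + Br₂(l)
Q = [Mn²⁺]^2 / ([Mn³⁺]^2·[Br⁻]^2); log Q = -3.722.
E = E° − (0.0592/n) log Q = +0.43 − (0.0592/2)(-3.722) = +0.540 V.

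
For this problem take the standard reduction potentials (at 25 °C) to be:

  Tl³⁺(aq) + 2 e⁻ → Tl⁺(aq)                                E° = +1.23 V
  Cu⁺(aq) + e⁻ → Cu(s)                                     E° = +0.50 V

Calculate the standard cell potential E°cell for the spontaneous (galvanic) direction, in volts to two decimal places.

The Tl³⁺/Tl⁺ couple has the higher reduction potential, so it is the cathode; Cu⁺/Cu is oxidised at the anode.
E°cell = E°(cathode) − E°(anode) = (+1.23) − (+0.50) = +0.73 V.

+0.73 V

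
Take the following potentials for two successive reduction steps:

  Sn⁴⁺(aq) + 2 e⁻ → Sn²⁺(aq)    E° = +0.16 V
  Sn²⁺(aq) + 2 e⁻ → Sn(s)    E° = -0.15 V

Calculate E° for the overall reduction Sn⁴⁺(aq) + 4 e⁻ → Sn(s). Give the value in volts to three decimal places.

Adding the free-energy changes (−nFE°) of the two steps gives −n₃FE°₃ = −n₁FE°₁ − n₂FE°₂.
E°₃ = (2×+0.16 + 2×-0.15) / 4 = (+0.020) / 4 = +0.005 V.

+0.005 V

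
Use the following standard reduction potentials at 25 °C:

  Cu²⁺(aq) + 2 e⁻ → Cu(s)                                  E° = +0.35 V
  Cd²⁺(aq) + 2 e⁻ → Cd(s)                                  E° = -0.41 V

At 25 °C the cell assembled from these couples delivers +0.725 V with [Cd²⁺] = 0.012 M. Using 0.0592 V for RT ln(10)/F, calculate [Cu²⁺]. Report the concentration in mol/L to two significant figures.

0.00079 M

Cu²⁺/Cu is the cathode, Cd²⁺/Cd the anode: E°cell = +0.76 V, n = 2.
Overall reaction: Cu²⁺(aq) + Cd(s) → Cu(s) + Cd²⁺(aq); Q = [Cd²⁺]^1/[Cu²⁺]^1.
From E = E° − (0.0592/n) log Q: log Q = (E° − E)·n/0.0592 = (+0.76 − (+0.725))·2/0.0592 = 1.1824.
So 1·log[Cu²⁺] = 1·log(0.012) − log Q = -1.9208 − (1.1824) = -3.1032; [Cu²⁺] = 10^(-3.1032) ≈ 0.00079 M.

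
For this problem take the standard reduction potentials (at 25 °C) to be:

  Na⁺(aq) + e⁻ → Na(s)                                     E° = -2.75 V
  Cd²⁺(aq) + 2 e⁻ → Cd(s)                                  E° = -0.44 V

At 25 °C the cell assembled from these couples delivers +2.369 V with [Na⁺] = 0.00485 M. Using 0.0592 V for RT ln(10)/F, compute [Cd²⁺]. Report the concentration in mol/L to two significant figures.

0.0023 M

Cd²⁺/Cd is the cathode, Na⁺/Na the anode: E°cell = +2.31 V, n = 2.
Overall reaction: Cd²⁺(aq) + 2 Na(s) → Cd(s) + 2 Na⁺(aq); Q = [Na⁺]^2/[Cd²⁺]^1.
From E = E° − (0.0592/n) log Q: log Q = (E° − E)·n/0.0592 = (+2.31 − (+2.369))·2/0.0592 = -1.9932.
So 1·log[Cd²⁺] = 2·log(0.00485) − log Q = -4.6285 − (-1.9932) = -2.6353; [Cd²⁺] = 10^(-2.6353) ≈ 0.0023 M.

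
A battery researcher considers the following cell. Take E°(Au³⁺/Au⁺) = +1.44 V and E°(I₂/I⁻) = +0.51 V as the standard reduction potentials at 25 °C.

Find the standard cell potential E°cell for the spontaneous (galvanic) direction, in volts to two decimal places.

+0.93 V

The Au³⁺/Au⁺ couple has the higher reduction potential, so it is the cathode; I₂/I⁻ is oxidised at the anode.
E°cell = E°(cathode) − E°(anode) = (+1.44) − (+0.51) = +0.93 V.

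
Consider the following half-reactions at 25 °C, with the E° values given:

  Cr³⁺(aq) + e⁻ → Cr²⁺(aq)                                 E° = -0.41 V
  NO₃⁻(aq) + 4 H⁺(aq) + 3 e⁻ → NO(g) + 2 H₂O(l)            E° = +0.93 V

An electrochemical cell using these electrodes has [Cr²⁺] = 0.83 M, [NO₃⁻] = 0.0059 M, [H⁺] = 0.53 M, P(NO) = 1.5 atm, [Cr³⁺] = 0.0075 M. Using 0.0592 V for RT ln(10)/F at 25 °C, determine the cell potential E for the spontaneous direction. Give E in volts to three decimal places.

+1.392 V

NO₃⁻/NO is the cathode (higher E°), Cr³⁺/Cr²⁺ the anode: E°cell = +0.93 − (-0.41) = +1.34 V, n = 3.
Overall: NO₃⁻(aq) + 4 H⁺(aq) + 3 Cr²⁺(aq) → NO(g) + 2 H₂O(l) + 3 Cr³⁺(aq)
Q = P(NO)·[Cr³⁺]^3 / ([NO₃⁻]·[H⁺]^4·[Cr²⁺]^3); log Q = -2.624.
E = E° − (0.0592/n) log Q = +1.34 − (0.0592/3)(-2.624) = +1.392 V.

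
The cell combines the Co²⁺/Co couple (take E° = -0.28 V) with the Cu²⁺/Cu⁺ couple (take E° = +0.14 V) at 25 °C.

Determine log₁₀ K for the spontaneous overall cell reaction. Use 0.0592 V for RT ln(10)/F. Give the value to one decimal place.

14.2

Cathode: Cu²⁺/Cu⁺; anode: Co²⁺/Co. E°cell = +0.42 V, n = 2.
log K = nE°cell / 0.0592 = (2)(+0.42) / 0.0592 = 14.2.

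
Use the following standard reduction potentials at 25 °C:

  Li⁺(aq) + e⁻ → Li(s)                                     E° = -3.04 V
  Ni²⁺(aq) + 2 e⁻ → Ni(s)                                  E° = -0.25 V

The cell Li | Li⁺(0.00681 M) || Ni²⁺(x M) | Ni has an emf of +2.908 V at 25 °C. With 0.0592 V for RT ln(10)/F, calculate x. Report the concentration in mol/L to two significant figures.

Ni²⁺/Ni is the cathode, Li⁺/Li the anode: E°cell = +2.79 V, n = 2.
Overall reaction: Ni²⁺(aq) + 2 Li(s) → Ni(s) + 2 Li⁺(aq); Q = [Li⁺]^2/[Ni²⁺]^1.
From E = E° − (0.0592/n) log Q: log Q = (E° − E)·n/0.0592 = (+2.79 − (+2.908))·2/0.0592 = -3.9865.
So 1·log[Ni²⁺] = 2·log(0.00681) − log Q = -4.3337 − (-3.9865) = -0.3472; [Ni²⁺] = 10^(-0.3472) ≈ 0.45 M.

0.45 M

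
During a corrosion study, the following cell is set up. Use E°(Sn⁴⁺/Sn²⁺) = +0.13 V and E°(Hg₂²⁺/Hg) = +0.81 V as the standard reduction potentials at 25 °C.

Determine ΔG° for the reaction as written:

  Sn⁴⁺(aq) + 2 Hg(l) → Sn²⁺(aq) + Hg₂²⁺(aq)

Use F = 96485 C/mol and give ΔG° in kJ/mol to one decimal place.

As written, Sn⁴⁺/Sn²⁺ is reduced (cathode) and Hg₂²⁺/Hg is oxidised (anode), so E°cell = (+0.13) − (+0.81) = -0.68 V.
Balancing electrons gives n = 2.
ΔG° = −nFE° = −(2)(96485)(-0.68) = 131,220 J = +131.2 kJ/mol.

+131.2 kJ/mol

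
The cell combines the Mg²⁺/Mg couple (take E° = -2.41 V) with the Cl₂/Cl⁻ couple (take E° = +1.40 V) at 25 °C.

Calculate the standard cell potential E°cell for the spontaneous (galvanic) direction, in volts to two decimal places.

The Cl₂/Cl⁻ couple has the higher reduction potential, so it is the cathode; Mg²⁺/Mg is oxidised at the anode.
E°cell = E°(cathode) − E°(anode) = (+1.40) − (-2.41) = +3.81 V.
Since E°cell > 0, the reaction is spontaneous under standard conditions.

+3.81 V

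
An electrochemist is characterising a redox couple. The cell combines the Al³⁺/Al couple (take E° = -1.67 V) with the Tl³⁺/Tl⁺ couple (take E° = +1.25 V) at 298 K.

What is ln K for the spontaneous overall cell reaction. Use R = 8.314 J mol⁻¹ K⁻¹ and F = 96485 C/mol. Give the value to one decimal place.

Cathode: Tl³⁺/Tl⁺; anode: Al³⁺/Al. E°cell = (+1.25) − (-1.67) = +2.92 V, with n = 6.
ΔG° = −nFE° = −RT ln K, so ln K = nFE°/(RT) = (6)(96485)(+2.92) / ((8.314)(298)) = 682.288.

682.3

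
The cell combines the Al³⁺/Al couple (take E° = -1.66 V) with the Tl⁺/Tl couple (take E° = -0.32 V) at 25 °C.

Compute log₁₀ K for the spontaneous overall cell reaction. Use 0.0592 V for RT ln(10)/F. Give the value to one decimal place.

67.9

Cathode: Tl⁺/Tl; anode: Al³⁺/Al. E°cell = +1.34 V, n = 3.
log K = nE°cell / 0.0592 = (3)(+1.34) / 0.0592 = 67.9.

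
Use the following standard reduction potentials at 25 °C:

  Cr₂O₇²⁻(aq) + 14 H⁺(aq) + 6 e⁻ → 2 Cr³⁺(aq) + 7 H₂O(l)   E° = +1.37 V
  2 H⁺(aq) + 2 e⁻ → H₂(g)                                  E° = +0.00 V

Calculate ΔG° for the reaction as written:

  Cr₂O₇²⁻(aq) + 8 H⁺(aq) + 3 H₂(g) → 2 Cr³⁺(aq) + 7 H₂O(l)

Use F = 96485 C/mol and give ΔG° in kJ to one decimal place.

-793.1 kJ

As written, Cr₂O₇²⁻/Cr³⁺ is reduced (cathode) and H⁺/H₂ is oxidised (anode), so E°cell = (+1.37) − (+0.00) = +1.37 V.
Balancing electrons gives n = 6.
ΔG° = −nFE° = −(6)(96485)(+1.37) = -793,107 J = -793.1 kJ.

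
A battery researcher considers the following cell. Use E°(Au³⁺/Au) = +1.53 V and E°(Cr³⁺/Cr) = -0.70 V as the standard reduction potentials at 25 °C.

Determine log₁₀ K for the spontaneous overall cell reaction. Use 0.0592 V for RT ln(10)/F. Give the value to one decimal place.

113.0

Cathode: Au³⁺/Au; anode: Cr³⁺/Cr. E°cell = +2.23 V, n = 3.
log K = nE°cell / 0.0592 = (3)(+2.23) / 0.0592 = 113.0.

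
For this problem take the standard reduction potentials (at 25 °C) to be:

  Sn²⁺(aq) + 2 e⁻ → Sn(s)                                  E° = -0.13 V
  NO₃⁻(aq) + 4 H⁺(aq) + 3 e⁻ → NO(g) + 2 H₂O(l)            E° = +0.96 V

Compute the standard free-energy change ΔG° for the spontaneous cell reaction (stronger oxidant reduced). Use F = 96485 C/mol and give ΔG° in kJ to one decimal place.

-631.0 kJ

NO₃⁻/NO (E° = +0.96 V) is the cathode; Sn²⁺/Sn (E° = -0.13 V) is the anode, so E°cell = +1.09 V.
Balancing electrons gives n = 6 (lcm of 3 and 2).
ΔG° = −nFE° = −(6)(96485)(+1.09) = -631,012 J = -631.0 kJ.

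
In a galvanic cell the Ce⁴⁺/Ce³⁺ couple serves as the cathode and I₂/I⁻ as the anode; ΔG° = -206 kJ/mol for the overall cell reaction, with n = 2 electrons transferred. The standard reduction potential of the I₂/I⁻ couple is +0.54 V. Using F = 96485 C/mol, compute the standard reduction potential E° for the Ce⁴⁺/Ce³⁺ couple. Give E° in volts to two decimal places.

E°cell = −ΔG°/(nF) = −(-206×10³)/((2)(96485)) = +1.068 V.
Since Ce⁴⁺/Ce³⁺ is the cathode and I₂/I⁻ the anode, E°cell = E°(Ce⁴⁺/Ce³⁺) − E°(I₂/I⁻).
So E°(Ce⁴⁺/Ce³⁺) = E°cell + E°(I₂/I⁻) = +1.068 + (+0.54) = +1.61 V.

+1.61 V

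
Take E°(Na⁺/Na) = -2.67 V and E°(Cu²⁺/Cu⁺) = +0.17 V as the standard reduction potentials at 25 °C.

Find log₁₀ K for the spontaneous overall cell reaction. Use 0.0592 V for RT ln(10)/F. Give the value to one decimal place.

48.0

Cathode: Cu²⁺/Cu⁺; anode: Na⁺/Na. E°cell = +2.84 V, n = 1.
log K = nE°cell / 0.0592 = (1)(+2.84) / 0.0592 = 48.0.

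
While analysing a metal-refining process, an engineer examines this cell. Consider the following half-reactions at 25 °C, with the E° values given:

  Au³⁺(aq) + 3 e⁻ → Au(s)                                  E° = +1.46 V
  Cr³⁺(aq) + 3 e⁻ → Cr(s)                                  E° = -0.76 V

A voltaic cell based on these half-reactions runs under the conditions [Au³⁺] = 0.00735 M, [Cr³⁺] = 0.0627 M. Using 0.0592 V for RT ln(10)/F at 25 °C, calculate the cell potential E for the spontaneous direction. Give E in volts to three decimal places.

+2.202 V

Au³⁺/Au is the cathode (higher E°), Cr³⁺/Cr the anode: E°cell = +1.46 − (-0.76) = +2.22 V, n = 3.
Overall: Au³⁺(aq) + Cr(s) → Au(s) + Cr³⁺(aq)
Q = [Cr³⁺] / ([Au³⁺]); log Q = 0.931.
E = E° − (0.0592/n) log Q = +2.22 − (0.0592/3)(0.931) = +2.202 V.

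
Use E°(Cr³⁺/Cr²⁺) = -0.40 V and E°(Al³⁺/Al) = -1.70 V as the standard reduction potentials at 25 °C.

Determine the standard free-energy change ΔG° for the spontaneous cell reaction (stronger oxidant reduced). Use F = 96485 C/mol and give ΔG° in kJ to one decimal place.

-376.3 kJ

Cr³⁺/Cr²⁺ (E° = -0.40 V) is the cathode; Al³⁺/Al (E° = -1.70 V) is the anode, so E°cell = +1.30 V.
Balancing electrons gives n = 3 (lcm of 1 and 3).
ΔG° = −nFE° = −(3)(96485)(+1.30) = -376,292 J = -376.3 kJ.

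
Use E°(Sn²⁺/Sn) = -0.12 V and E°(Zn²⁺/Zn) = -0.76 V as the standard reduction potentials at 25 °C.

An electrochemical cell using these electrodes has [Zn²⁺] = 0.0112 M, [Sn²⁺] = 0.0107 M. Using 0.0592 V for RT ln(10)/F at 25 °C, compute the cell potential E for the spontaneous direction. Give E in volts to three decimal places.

Sn²⁺/Sn is the cathode (higher E°), Zn²⁺/Zn the anode: E°cell = -0.12 − (-0.76) = +0.64 V, n = 2.
Overall: Sn²⁺(aq) + Zn(s) → Sn(s) + Zn²⁺(aq)
Q = [Zn²⁺] / ([Sn²⁺]); log Q = 0.020.
E = E° − (0.0592/n) log Q = +0.64 − (0.0592/2)(0.020) = +0.639 V.

+0.639 V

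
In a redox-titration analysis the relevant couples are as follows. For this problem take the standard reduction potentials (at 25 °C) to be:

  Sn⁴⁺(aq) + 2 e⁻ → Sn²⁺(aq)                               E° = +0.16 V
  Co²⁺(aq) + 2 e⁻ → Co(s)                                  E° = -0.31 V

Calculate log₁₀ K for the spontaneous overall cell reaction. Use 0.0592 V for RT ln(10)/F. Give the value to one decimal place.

Cathode: Sn⁴⁺/Sn²⁺; anode: Co²⁺/Co. E°cell = +0.47 V, n = 2.
log K = nE°cell / 0.0592 = (2)(+0.47) / 0.0592 = 15.9.

15.9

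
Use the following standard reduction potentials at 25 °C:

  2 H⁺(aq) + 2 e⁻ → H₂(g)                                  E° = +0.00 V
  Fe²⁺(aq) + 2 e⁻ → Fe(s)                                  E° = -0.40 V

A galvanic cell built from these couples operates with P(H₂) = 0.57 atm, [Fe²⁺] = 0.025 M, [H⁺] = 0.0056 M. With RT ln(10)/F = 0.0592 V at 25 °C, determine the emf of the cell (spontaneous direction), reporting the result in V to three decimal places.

H⁺/H₂ is the cathode (higher E°), Fe²⁺/Fe the anode: E°cell = +0.00 − (-0.40) = +0.40 V, n = 2.
Overall: 2 H⁺(aq) + Fe(s) → H₂(g) + Fe²⁺(aq)
Q = P(H₂)·[Fe²⁺] / ([H⁺]^2); log Q = 2.657.
E = E° − (0.0592/n) log Q = +0.40 − (0.0592/2)(2.657) = +0.321 V.

+0.321 V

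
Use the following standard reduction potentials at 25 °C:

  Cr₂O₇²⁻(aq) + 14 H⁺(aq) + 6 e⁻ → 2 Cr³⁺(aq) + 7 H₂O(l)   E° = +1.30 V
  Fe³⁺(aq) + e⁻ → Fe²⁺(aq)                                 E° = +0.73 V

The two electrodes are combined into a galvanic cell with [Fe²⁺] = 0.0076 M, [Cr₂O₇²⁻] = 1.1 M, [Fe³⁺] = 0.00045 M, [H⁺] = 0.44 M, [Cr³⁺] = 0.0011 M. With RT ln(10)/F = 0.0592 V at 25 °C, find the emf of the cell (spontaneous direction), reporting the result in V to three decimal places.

Cr₂O₇²⁻/Cr³⁺ is the cathode (higher E°), Fe³⁺/Fe²⁺ the anode: E°cell = +1.30 − (+0.73) = +0.57 V, n = 6.
Overall: Cr₂O₇²⁻(aq) + 14 H⁺(aq) + 6 Fe²⁺(aq) → 2 Cr³⁺(aq) + 7 H₂O(l) + 6 Fe³⁺(aq)
Q = [Cr³⁺]^2·[Fe³⁺]^6 / ([Cr₂O₇²⁻]·[H⁺]^14·[Fe²⁺]^6); log Q = -8.333.
E = E° − (0.0592/n) log Q = +0.57 − (0.0592/6)(-8.333) = +0.652 V.

+0.652 V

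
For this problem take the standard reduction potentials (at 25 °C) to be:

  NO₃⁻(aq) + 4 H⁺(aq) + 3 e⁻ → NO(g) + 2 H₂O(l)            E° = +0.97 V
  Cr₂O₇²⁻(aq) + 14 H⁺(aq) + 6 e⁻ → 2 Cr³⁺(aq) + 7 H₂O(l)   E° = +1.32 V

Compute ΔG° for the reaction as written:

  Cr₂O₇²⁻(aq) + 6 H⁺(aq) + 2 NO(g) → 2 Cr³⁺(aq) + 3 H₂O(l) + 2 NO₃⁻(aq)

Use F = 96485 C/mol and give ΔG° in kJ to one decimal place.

-202.6 kJ

As written, Cr₂O₇²⁻/Cr³⁺ is reduced (cathode) and NO₃⁻/NO is oxidised (anode), so E°cell = (+1.32) − (+0.97) = +0.35 V.
Balancing electrons gives n = 6.
ΔG° = −nFE° = −(6)(96485)(+0.35) = -202,618 J = -202.6 kJ.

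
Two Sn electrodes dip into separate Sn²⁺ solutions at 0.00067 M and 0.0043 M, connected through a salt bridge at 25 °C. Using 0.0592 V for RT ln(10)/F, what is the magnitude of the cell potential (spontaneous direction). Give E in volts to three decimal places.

For a concentration cell E°cell = 0. The 0.0043 M side is the cathode (reduction is favoured where [Sn²⁺] is higher).
With n = 2, E = −(0.0592/2) log([Sn²⁺]ₐₙ/[Sn²⁺]꜀ₐₜ) = −(0.0592/2) log(0.00067/0.0043) = −(0.0592/2)(-0.807) = +0.024 V.

+0.024 V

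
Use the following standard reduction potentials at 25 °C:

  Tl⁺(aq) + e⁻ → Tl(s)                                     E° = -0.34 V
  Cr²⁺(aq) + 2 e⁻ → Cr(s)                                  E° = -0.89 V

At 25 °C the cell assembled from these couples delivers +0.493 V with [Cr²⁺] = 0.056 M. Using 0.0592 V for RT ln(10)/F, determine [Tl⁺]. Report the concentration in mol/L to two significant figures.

0.026 M

Tl⁺/Tl is the cathode, Cr²⁺/Cr the anode: E°cell = +0.55 V, n = 2.
Overall reaction: 2 Tl⁺(aq) + Cr(s) → 2 Tl(s) + Cr²⁺(aq); Q = [Cr²⁺]^1/[Tl⁺]^2.
From E = E° − (0.0592/n) log Q: log Q = (E° − E)·n/0.0592 = (+0.55 − (+0.493))·2/0.0592 = 1.9257.
So 2·log[Tl⁺] = 1·log(0.056) − log Q = -1.2518 − (1.9257) = -3.1775; log[Tl⁺] = -3.1775 / 2 = -1.5888; [Tl⁺] = 10^(-1.5888) ≈ 0.026 M.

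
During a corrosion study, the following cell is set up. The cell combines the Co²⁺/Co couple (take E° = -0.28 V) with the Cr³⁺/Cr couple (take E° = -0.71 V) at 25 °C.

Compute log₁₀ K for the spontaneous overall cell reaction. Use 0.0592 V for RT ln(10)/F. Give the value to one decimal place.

Cathode: Co²⁺/Co; anode: Cr³⁺/Cr. E°cell = +0.43 V, n = 6.
log K = nE°cell / 0.0592 = (6)(+0.43) / 0.0592 = 43.6.

43.6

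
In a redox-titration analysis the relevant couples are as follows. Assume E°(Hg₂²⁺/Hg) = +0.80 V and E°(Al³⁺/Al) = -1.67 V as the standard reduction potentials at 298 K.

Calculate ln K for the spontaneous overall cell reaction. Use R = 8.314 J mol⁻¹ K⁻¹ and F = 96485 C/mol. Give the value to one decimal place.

Cathode: Hg₂²⁺/Hg; anode: Al³⁺/Al. E°cell = (+0.80) − (-1.67) = +2.47 V, with n = 6.
ΔG° = −nFE° = −RT ln K, so ln K = nFE°/(RT) = (6)(96485)(+2.47) / ((8.314)(298)) = 577.141.

577.1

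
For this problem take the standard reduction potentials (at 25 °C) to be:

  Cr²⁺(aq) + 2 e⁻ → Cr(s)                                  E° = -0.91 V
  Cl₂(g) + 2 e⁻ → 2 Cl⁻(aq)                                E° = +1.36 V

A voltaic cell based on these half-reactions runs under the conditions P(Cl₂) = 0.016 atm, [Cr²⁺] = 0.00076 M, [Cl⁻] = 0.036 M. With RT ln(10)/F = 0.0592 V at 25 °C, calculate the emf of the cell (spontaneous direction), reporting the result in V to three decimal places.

+2.395 V

Cl₂/Cl⁻ is the cathode (higher E°), Cr²⁺/Cr the anode: E°cell = +1.36 − (-0.91) = +2.27 V, n = 2.
Overall: Cl₂(g) + Cr(s) → 2 Cl⁻(aq) + Cr²⁺(aq)
Q = [Cl⁻]^2·[Cr²⁺] / (P(Cl₂)); log Q = -4.211.
E = E° − (0.0592/n) log Q = +2.27 − (0.0592/2)(-4.211) = +2.395 V.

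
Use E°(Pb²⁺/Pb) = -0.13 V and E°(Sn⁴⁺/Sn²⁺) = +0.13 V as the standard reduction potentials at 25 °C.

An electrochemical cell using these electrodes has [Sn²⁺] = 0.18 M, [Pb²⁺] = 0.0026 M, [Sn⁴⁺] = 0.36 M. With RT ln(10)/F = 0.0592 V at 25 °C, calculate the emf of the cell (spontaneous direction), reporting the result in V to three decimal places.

+0.345 V

Sn⁴⁺/Sn²⁺ is the cathode (higher E°), Pb²⁺/Pb the anode: E°cell = +0.13 − (-0.13) = +0.26 V, n = 2.
Overall: Sn⁴⁺(aq) + Pb(s) → Sn²⁺(aq) + Pb²⁺(aq)
Q = [Sn²⁺]·[Pb²⁺] / ([Sn⁴⁺]); log Q = -2.886.
E = E° − (0.0592/n) log Q = +0.26 − (0.0592/2)(-2.886) = +0.345 V.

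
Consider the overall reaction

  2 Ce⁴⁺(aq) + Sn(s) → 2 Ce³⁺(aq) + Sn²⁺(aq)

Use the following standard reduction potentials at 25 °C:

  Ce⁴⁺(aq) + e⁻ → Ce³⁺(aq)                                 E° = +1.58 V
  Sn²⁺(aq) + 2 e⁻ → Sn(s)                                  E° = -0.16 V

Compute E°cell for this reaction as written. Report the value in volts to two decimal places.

The Ce⁴⁺/Ce³⁺ couple has the higher reduction potential, so it is the cathode; Sn²⁺/Sn is oxidised at the anode.
E°cell = E°(cathode) − E°(anode) = (+1.58) − (-0.16) = +1.74 V.
Since E°cell > 0, the reaction is spontaneous under standard conditions.

+1.74 V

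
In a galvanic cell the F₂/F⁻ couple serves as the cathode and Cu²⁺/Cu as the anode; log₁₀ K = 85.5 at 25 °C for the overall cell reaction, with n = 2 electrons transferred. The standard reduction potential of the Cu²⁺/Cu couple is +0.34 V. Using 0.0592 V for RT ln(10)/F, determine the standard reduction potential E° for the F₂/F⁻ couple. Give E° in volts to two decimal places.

E°cell = (0.0592/n)·log K = (0.0592/2)(85.5) = +2.531 V.
Since F₂/F⁻ is the cathode and Cu²⁺/Cu the anode, E°cell = E°(F₂/F⁻) − E°(Cu²⁺/Cu).
So E°(F₂/F⁻) = E°cell + E°(Cu²⁺/Cu) = +2.531 + (+0.34) = +2.87 V.

+2.87 V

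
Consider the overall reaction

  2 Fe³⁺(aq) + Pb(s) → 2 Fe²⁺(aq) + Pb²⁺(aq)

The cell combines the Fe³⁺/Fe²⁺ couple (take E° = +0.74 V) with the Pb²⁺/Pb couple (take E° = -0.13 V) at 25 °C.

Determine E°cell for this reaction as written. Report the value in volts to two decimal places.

+0.87 V

The Fe³⁺/Fe²⁺ couple has the higher reduction potential, so it is the cathode; Pb²⁺/Pb is oxidised at the anode.
E°cell = E°(cathode) − E°(anode) = (+0.74) − (-0.13) = +0.87 V.
Since E°cell > 0, the reaction is spontaneous under standard conditions.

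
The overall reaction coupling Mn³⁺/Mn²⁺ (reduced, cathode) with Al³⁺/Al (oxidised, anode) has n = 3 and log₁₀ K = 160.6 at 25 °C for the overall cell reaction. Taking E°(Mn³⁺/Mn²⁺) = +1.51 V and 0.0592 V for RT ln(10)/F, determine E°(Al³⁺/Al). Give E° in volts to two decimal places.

-1.66 V

E°cell = (0.0592/n)·log K = (0.0592/3)(160.6) = +3.169 V.
Since Mn³⁺/Mn²⁺ is the cathode and Al³⁺/Al the anode, E°cell = E°(Mn³⁺/Mn²⁺) − E°(Al³⁺/Al).
So E°(Al³⁺/Al) = E°(Mn³⁺/Mn²⁺) − E°cell = (+1.51) − (+3.169) = -1.66 V.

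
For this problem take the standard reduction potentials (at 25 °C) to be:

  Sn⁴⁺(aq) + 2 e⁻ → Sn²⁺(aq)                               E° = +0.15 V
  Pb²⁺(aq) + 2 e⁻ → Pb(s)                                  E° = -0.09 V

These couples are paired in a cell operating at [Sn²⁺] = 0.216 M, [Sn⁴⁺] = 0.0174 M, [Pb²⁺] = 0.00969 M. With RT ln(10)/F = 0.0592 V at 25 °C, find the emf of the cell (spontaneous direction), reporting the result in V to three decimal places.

+0.267 V

Sn⁴⁺/Sn²⁺ is the cathode (higher E°), Pb²⁺/Pb the anode: E°cell = +0.15 − (-0.09) = +0.24 V, n = 2.
Overall: Sn⁴⁺(aq) + Pb(s) → Sn²⁺(aq) + Pb²⁺(aq)
Q = [Sn²⁺]·[Pb²⁺] / ([Sn⁴⁺]); log Q = -0.920.
E = E° − (0.0592/n) log Q = +0.24 − (0.0592/2)(-0.920) = +0.267 V.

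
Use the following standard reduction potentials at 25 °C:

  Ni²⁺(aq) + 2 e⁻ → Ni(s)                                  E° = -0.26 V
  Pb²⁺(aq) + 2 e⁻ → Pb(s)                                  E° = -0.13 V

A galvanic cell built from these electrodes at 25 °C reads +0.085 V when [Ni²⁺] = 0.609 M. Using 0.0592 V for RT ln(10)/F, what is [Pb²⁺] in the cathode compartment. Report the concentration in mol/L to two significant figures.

Pb²⁺/Pb is the cathode, Ni²⁺/Ni the anode: E°cell = +0.13 V, n = 2.
Overall reaction: Pb²⁺(aq) + Ni(s) → Pb(s) + Ni²⁺(aq); Q = [Ni²⁺]^1/[Pb²⁺]^1.
From E = E° − (0.0592/n) log Q: log Q = (E° − E)·n/0.0592 = (+0.13 − (+0.085))·2/0.0592 = 1.5203.
So 1·log[Pb²⁺] = 1·log(0.609) − log Q = -0.2154 − (1.5203) = -1.7357; [Pb²⁺] = 10^(-1.7357) ≈ 0.018 M.

0.018 M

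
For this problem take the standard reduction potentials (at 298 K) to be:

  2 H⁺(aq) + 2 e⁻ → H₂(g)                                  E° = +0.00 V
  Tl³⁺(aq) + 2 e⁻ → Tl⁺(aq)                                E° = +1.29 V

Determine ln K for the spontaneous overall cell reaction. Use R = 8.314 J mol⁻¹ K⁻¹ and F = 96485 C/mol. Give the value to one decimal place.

100.5

Cathode: Tl³⁺/Tl⁺; anode: H⁺/H₂. E°cell = (+1.29) − (+0.00) = +1.29 V, with n = 2.
ΔG° = −nFE° = −RT ln K, so ln K = nFE°/(RT) = (2)(96485)(+1.29) / ((8.314)(298)) = 100.474.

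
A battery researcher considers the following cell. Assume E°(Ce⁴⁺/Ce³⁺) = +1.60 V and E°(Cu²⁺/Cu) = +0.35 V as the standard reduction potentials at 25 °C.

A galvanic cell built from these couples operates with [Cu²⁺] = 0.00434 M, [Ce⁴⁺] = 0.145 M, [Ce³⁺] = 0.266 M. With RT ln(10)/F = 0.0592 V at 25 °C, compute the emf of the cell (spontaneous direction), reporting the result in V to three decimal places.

Ce⁴⁺/Ce³⁺ is the cathode (higher E°), Cu²⁺/Cu the anode: E°cell = +1.60 − (+0.35) = +1.25 V, n = 2.
Overall: 2 Ce⁴⁺(aq) + Cu(s) → 2 Ce³⁺(aq) + Cu²⁺(aq)
Q = [Ce³⁺]^2·[Cu²⁺] / ([Ce⁴⁺]^2); log Q = -1.835.
E = E° − (0.0592/n) log Q = +1.25 − (0.0592/2)(-1.835) = +1.304 V.

+1.304 V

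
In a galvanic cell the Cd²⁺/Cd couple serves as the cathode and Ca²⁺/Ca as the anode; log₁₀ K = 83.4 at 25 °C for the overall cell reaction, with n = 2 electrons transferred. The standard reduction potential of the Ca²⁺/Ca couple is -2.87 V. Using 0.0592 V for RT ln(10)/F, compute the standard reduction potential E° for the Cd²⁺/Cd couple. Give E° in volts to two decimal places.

-0.40 V

E°cell = (0.0592/n)·log K = (0.0592/2)(83.4) = +2.469 V.
Since Cd²⁺/Cd is the cathode and Ca²⁺/Ca the anode, E°cell = E°(Cd²⁺/Cd) − E°(Ca²⁺/Ca).
So E°(Cd²⁺/Cd) = E°cell + E°(Ca²⁺/Ca) = +2.469 + (-2.87) = -0.40 V.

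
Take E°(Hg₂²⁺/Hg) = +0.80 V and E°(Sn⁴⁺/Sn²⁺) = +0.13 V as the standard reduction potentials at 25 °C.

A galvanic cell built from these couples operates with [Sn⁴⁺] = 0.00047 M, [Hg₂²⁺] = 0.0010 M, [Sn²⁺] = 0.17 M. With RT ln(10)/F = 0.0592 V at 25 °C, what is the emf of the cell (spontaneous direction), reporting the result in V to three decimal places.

Hg₂²⁺/Hg is the cathode (higher E°), Sn⁴⁺/Sn²⁺ the anode: E°cell = +0.80 − (+0.13) = +0.67 V, n = 2.
Overall: Hg₂²⁺(aq) + Sn²⁺(aq) → 2 Hg(l) + Sn⁴⁺(aq)
Q = [Sn⁴⁺] / ([Hg₂²⁺]·[Sn²⁺]); log Q = 0.442.
E = E° − (0.0592/n) log Q = +0.67 − (0.0592/2)(0.442) = +0.657 V.

+0.657 V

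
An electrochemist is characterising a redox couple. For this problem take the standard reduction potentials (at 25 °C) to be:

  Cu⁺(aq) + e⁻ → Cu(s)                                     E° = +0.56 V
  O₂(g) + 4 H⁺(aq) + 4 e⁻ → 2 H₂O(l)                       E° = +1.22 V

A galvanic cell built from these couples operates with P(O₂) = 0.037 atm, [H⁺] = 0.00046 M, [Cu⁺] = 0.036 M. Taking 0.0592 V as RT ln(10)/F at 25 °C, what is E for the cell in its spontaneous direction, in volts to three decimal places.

O₂/H₂O is the cathode (higher E°), Cu⁺/Cu the anode: E°cell = +1.22 − (+0.56) = +0.66 V, n = 4.
Overall: O₂(g) + 4 H⁺(aq) + 4 Cu(s) → 2 H₂O(l) + 4 Cu⁺(aq)
Q = [Cu⁺]^4 / (P(O₂)·[H⁺]^4); log Q = 9.006.
E = E° − (0.0592/n) log Q = +0.66 − (0.0592/4)(9.006) = +0.527 V.

+0.527 V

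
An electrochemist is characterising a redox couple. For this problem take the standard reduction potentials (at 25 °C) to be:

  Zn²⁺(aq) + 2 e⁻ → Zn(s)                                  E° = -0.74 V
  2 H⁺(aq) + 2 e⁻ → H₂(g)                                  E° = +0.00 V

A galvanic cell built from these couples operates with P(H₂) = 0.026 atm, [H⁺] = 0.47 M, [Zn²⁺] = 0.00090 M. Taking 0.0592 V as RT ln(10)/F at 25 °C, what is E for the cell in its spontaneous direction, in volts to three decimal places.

H⁺/H₂ is the cathode (higher E°), Zn²⁺/Zn the anode: E°cell = +0.00 − (-0.74) = +0.74 V, n = 2.
Overall: 2 H⁺(aq) + Zn(s) → H₂(g) + Zn²⁺(aq)
Q = P(H₂)·[Zn²⁺] / ([H⁺]^2); log Q = -3.975.
E = E° − (0.0592/n) log Q = +0.74 − (0.0592/2)(-3.975) = +0.858 V.

+0.858 V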